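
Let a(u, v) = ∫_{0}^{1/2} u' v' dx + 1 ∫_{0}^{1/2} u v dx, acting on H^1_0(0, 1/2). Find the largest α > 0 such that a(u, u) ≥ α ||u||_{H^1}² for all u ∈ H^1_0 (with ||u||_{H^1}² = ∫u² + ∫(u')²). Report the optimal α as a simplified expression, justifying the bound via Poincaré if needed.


α = 1

Coercivity of a(·,·) on H^1_0(0, 1/2) means a(u, u) ≥ α ||u||_{H^1}² for every u ∈ H^1_0.
The interval has length L = 1/2, and Poincaré/coercivity depend only on L. Here a(u, u) = ∫(u')² + (1)·∫u².
Here c = 1 ≥ 1, so a(u,u) = ∫(u')² + c∫u² ≥ ∫(u')² + ∫u² = ||u||_{H^1}², i.e. α = 1 works. No larger α is possible: a(u,u) ≥ α||u||_{H^1}² means (1−α)∫(u')² ≥ (α−c)∫u², and for the modes u_n = sin(nπ(x−x₀)/L) (x₀ the left endpoint) one has ∫u_n²/∫(u_n')² = (L/(nπ))² → 0, so a(u_n,u_n)/||u_n||_{H^1}² → 1. Hence the optimal constant is α = 1.
Therefore α = 1.


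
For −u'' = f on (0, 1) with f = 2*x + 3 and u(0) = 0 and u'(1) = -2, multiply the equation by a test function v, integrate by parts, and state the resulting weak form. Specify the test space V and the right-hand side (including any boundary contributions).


V = {v ∈ H^1(0, 1) : v(0) = 0} (test functions vanish at x = 0 where u is specified); weak form: ∫_0^1 u'v' dx = ∫_0^1 (2*x + 3) v dx − 2·v(1) for all v ∈ V.

Multiply both sides by a test function v and integrate from 0 to 1:
  ∫_0^1 −u''(x) v(x) dx = ∫_0^1 f(x) v(x) dx.
Integrate the LHS by parts once:
  ∫_0^1 −u'' v dx = −[u'(x) v(x)]_0^1 + ∫_0^1 u'(x) v'(x) dx.
Thus ∫_0^1 u'(x) v'(x) dx = ∫_0^1 f(x) v(x) dx + [u'(x) v(x)]_0^1.
Choose V so that boundary terms are either known or forced to vanish.
Mixed BC: u(0) = 0 (Dirichlet) and u'(1) = -2 (Neumann). Define V = {v ∈ H^1(0, 1) : v(0) = 0}. Then [u' v]_0^1 = u'(1)·v(1) − u'(0)·0 = − 2·v(1).
Weak formulation: find u (satisfying any essential BC) such that ∫_0^1 u'(x) v'(x) dx = ∫_0^1 f v dx − 2·v(1) for all v ∈ V (Dirichlet at 0 absorbed into V; Neumann datum at x = 1 contributes the boundary term).
Substituting f(x) = 2*x + 3, the right-hand side is ∫_0^1 (2*x + 3) v dx − 2·v(1).


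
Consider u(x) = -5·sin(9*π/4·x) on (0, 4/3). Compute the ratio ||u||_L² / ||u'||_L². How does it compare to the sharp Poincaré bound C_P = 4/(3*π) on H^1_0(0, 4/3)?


||u||_L² / ||u'||_L² = 4/(9*π) < C_P = 4/(3*π).

u(x) = -5·sin(9*π/4·x), so u'(x) = -45*π*cos(9*π*x/4)/4.
Writing u(x) = A·sin(kπx/L) with A = -5 and k = 3, use ∫_0^L sin²(kπx/L) dx = L/2 and ∫_0^L cos²(kπx/L) dx = L/2.
u² = 25·sin²(9*π/4·x) and (u')² = 2025*π^2/16·cos²(9*π/4·x), and each of sin², cos² integrates to L/2 = 2/3 over (0, 4/3).
∫_0^4/3 u² dx = 50/3, so ||u||_L² = 5*sqrt(6)/3.
∫_0^4/3 (u')² dx = 675*π^2/8, so ||u'||_L² = 15*sqrt(6)*π/4.
Ratio ||u||_L² / ||u'||_L² = 4/(9*π).
Sharp Poincaré constant on H^1_0(0, 4/3) is C_P = L/π = 4/(3*π), achieved by sin(3*π/4·x).
This is the k = 3 harmonic; the ratio L/(kπ) is strictly less than C_P = L/π, consistent with the sharp inequality ||u||_L² ≤ C_P ||u'||_L².


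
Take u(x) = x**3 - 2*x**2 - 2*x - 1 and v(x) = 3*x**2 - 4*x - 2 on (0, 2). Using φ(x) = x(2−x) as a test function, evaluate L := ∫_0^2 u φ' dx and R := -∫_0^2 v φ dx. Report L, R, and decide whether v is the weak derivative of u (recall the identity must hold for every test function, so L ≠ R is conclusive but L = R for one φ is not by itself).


LHS = 16/5, RHS = 16/5. Yes, v = u' weakly.

u(x) = x**3 - 2*x**2 - 2*x - 1, classical derivative u'(x) = 3*x**2 - 4*x - 2.
φ(x) = x(2−x), so φ'(x) = 2 - 2*x.
Note φ(0) = φ(2) = 0, so the boundary term u·φ vanishes.
LHS = ∫_0^2 u(x) φ'(x) dx = ∫_0^2 (-2*x^4 + 6*x^3 - 2*x - 2) dx. Term by term:
  ∫_0^2 -2*x^4 dx = -64/5;  ∫_0^2 6*x^3 dx = 24;  ∫_0^2 -2*x dx = -4;
  ∫_0^2 -2 dx = -4.
Sum: -64/5 + 24 − 4 − 4 = 16/5.
So LHS = 16/5.
∫_0^2 v(x) φ(x) dx = ∫_0^2 (-3*x^4 + 10*x^3 - 6*x^2 - 4*x) dx. Term by term:
  ∫_0^2 -3*x^4 dx = -96/5;  ∫_0^2 10*x^3 dx = 40;  ∫_0^2 -6*x^2 dx = -16;
  ∫_0^2 -4*x dx = -8.
Sum: -96/5 + 40 − 16 − 8 = -16/5.
So RHS = -∫_0^2 v(x) φ(x) dx = 16/5.
LHS = RHS, so the identity holds for this test φ.
Moreover u is smooth here and v(x) = u'(x) = 3*x**2 - 4*x - 2 pointwise, so the identity holds for every test function. Hence v is the weak derivative of u.


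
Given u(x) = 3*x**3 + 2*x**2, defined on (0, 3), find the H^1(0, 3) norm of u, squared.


||u||_{H^1}^2 = 70020/7

The H^1 norm (squared) on an interval (0, L) is
  ||u||_{H^1}^2 = ∫_0^L u(x)^2 dx + ∫_0^L u'(x)^2 dx.
Compute u'(x) = 9*x**2 + 4*x.
Then u(x)^2 = 9*x**6 + 12*x**5 + 4*x**4 and u'(x)^2 = 81*x**4 + 72*x**3 + 16*x**2.
Integrate each monomial from 0 to 3 using ∫_0^3 c·x^n dx = c·3^(n+1)/(n+1):
  ∫_0^3 u(x)^2 dx = ∫_0^3 (9*x^6 + 12*x^5 + 4*x^4) dx. Term by term:
    ∫_0^3 9*x^6 dx = 19683/7;  ∫_0^3 12*x^5 dx = 1458;  ∫_0^3 4*x^4 dx = 972/5.
  Sum: 19683/7 + 1458 + 972/5 = 156249/35.
  ∫_0^3 u'(x)^2 dx = ∫_0^3 (81*x^4 + 72*x^3 + 16*x^2) dx. Term by term:
    ∫_0^3 81*x^4 dx = 19683/5;  ∫_0^3 72*x^3 dx = 1458;  ∫_0^3 16*x^2 dx = 144.
  Sum: 19683/5 + 1458 + 144 = 27693/5.
Adding: ||u||_{H^1}^2 = 156249/35 + 27693/5 = 70020/7.


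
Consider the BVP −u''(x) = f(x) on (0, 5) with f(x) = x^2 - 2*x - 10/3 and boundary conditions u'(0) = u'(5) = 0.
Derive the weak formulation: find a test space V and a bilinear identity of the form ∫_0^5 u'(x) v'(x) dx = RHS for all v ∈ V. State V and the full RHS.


V = H^1(0, 5) (no boundary constraint on v; u is determined up to an additive constant); weak form: ∫_0^5 u'v' dx = ∫_0^5 (x^2 - 2*x - 10/3) v dx for all v ∈ V.

Multiply both sides by a test function v and integrate from 0 to 5:
  ∫_0^5 −u''(x) v(x) dx = ∫_0^5 f(x) v(x) dx.
Integrate the LHS by parts once:
  ∫_0^5 −u'' v dx = −[u'(x) v(x)]_0^5 + ∫_0^5 u'(x) v'(x) dx.
Thus ∫_0^5 u'(x) v'(x) dx = ∫_0^5 f(x) v(x) dx + [u'(x) v(x)]_0^5.
Choose V so that boundary terms are either known or forced to vanish.
u has homogeneous Neumann: u'(0) = u'(5) = 0. So [u' v]_0^5 = 0·v(5) − 0·v(0) = 0 for any v; take V = H^1(0, 5).
Weak formulation: find u (satisfying any essential BC) such that ∫_0^5 u'(x) v'(x) dx = ∫_0^5 f v dx for all v ∈ V (homogeneous Neumann, so boundary terms vanish).
Substituting f(x) = x^2 - 2*x - 10/3, the right-hand side is ∫_0^5 (x^2 - 2*x - 10/3) v dx.
Compatibility check (pure Neumann): taking v ≡ 1 ∈ V gives 0 = ∫_0^5 f dx + (0) − (0), i.e. ∫_0^5 f dx must equal u'(0) − u'(5) = 0. Indeed ∫_0^5 (x^2 - 2*x - 10/3) dx = 0, so the data are compatible. The solution is then unique only up to an additive constant (fix it e.g. by requiring ∫_0^5 u dx = 0).


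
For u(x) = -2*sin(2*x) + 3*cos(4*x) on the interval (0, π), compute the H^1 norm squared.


||u||_{H^1(0,π)}^2 = 173*π/2

u'(x) = -12*sin(4*x) - 4*cos(2*x).
Expand u² and (u')² and integrate term by term on (0, π), using: for integers n ≥ 1, ∫_0^π sin²(nx) dx = ∫_0^π cos²(nx) dx = π/2; for n ≠ n', ∫_0^π sin(nx)sin(n'x) dx = ∫_0^π cos(nx)cos(n'x) dx = 0; and by product-to-sum, ∫_0^π sin(nx)cos(n'x) dx = ½∫_0^π [sin((n+n')x) + sin((n−n')x)] dx, which is 0 when n+n' is even and 2n/(n²−n'²) when n+n' is odd (it need not vanish on (0, π)).
  u² squared terms: (-2)²·∫sin(2x)² dx = 4·π/2 = 2*π;  (3)²·∫cos(4x)² dx = 9·π/2 = 9*π/2.
  u² cross terms: 2·(-2)·(3)·∫sin(2x)·cos(4x) dx = -12·(0) = 0.
  So ∫_0^π u² dx = 2*π + 9*π/2 + 0 = 13*π/2.
  (u')² squared terms: (-12)²·∫sin(4x)² dx = 144·π/2 = 72*π;  (-4)²·∫cos(2x)² dx = 16·π/2 = 8*π.
  (u')² cross terms: 2·(-12)·(-4)·∫sin(4x)·cos(2x) dx = 96·(0) = 0.
  So ∫_0^π (u')² dx = 72*π + 8*π + 0 = 80*π.
||u||_{H^1}^2 = (13*π/2) + (80*π) = 173*π/2.


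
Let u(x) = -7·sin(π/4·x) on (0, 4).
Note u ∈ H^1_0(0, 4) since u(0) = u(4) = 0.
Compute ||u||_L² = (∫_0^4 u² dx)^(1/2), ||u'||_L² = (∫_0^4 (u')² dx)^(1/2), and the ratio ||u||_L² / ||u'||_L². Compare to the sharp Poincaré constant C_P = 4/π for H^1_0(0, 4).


||u||_L² / ||u'||_L² = 4/π = C_P.

u(x) = -7·sin(π/4·x), so u'(x) = -7*π*cos(π*x/4)/4.
Writing u(x) = A·sin(kπx/L) with A = -7 and k = 1, use ∫_0^L sin²(kπx/L) dx = L/2 and ∫_0^L cos²(kπx/L) dx = L/2.
u² = 49·sin²(π/4·x) and (u')² = 49*π^2/16·cos²(π/4·x), and each of sin², cos² integrates to L/2 = 2 over (0, 4).
∫_0^4 u² dx = 98, so ||u||_L² = 7*sqrt(2).
∫_0^4 (u')² dx = 49*π^2/8, so ||u'||_L² = 7*sqrt(2)*π/4.
Ratio ||u||_L² / ||u'||_L² = 4/π.
Sharp Poincaré constant on H^1_0(0, 4) is C_P = L/π = 4/π, achieved by sin(π/4·x).
This is the k = 1 eigenfunction (up to amplitude), so the ratio equals the sharp Poincaré constant exactly.


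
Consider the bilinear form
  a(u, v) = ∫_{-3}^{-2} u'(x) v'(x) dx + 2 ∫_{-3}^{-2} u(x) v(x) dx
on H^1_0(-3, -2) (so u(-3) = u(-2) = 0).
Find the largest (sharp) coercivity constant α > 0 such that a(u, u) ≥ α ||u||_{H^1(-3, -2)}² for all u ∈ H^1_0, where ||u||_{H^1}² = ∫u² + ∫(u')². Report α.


α = 1

Coercivity of a(·,·) on H^1_0(-3, -2) means a(u, u) ≥ α ||u||_{H^1}² for every u ∈ H^1_0.
The interval has length L = 1, and Poincaré/coercivity depend only on L. Here a(u, u) = ∫(u')² + (2)·∫u².
Here c = 2 ≥ 1, so a(u,u) = ∫(u')² + c∫u² ≥ ∫(u')² + ∫u² = ||u||_{H^1}², i.e. α = 1 works. No larger α is possible: a(u,u) ≥ α||u||_{H^1}² means (1−α)∫(u')² ≥ (α−c)∫u², and for the modes u_n = sin(nπ(x−x₀)/L) (x₀ the left endpoint) one has ∫u_n²/∫(u_n')² = (L/(nπ))² → 0, so a(u_n,u_n)/||u_n||_{H^1}² → 1. Hence the optimal constant is α = 1.
Therefore α = 1.


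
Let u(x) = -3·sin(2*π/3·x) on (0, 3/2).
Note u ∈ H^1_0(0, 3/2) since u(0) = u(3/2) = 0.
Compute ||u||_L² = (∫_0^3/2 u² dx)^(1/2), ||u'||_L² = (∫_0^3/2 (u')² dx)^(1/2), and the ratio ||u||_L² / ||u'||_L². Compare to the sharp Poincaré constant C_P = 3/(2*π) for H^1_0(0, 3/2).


||u||_L² / ||u'||_L² = 3/(2*π) = C_P.

u(x) = -3·sin(2*π/3·x), so u'(x) = -2*π*cos(2*π*x/3).
Writing u(x) = A·sin(kπx/L) with A = -3 and k = 1, use ∫_0^L sin²(kπx/L) dx = L/2 and ∫_0^L cos²(kπx/L) dx = L/2.
u² = 9·sin²(2*π/3·x) and (u')² = 4*π^2·cos²(2*π/3·x), and each of sin², cos² integrates to L/2 = 3/4 over (0, 3/2).
∫_0^3/2 u² dx = 27/4, so ||u||_L² = 3*sqrt(3)/2.
∫_0^3/2 (u')² dx = 3*π^2, so ||u'||_L² = sqrt(3)*π.
Ratio ||u||_L² / ||u'||_L² = 3/(2*π).
Sharp Poincaré constant on H^1_0(0, 3/2) is C_P = L/π = 3/(2*π), achieved by sin(2*π/3·x).
This is the k = 1 eigenfunction (up to amplitude), so the ratio equals the sharp Poincaré constant exactly.


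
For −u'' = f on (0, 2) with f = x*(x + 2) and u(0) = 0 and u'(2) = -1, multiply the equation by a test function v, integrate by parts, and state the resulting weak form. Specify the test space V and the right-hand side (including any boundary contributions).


V = {v ∈ H^1(0, 2) : v(0) = 0} (test functions vanish at x = 0 where u is specified); weak form: ∫_0^2 u'v' dx = ∫_0^2 (x*(x + 2)) v dx − v(2) for all v ∈ V.

Multiply both sides by a test function v and integrate from 0 to 2:
  ∫_0^2 −u''(x) v(x) dx = ∫_0^2 f(x) v(x) dx.
Integrate the LHS by parts once:
  ∫_0^2 −u'' v dx = −[u'(x) v(x)]_0^2 + ∫_0^2 u'(x) v'(x) dx.
Thus ∫_0^2 u'(x) v'(x) dx = ∫_0^2 f(x) v(x) dx + [u'(x) v(x)]_0^2.
Choose V so that boundary terms are either known or forced to vanish.
Mixed BC: u(0) = 0 (Dirichlet) and u'(2) = -1 (Neumann). Define V = {v ∈ H^1(0, 2) : v(0) = 0}. Then [u' v]_0^2 = u'(2)·v(2) − u'(0)·0 = − v(2).
Weak formulation: find u (satisfying any essential BC) such that ∫_0^2 u'(x) v'(x) dx = ∫_0^2 f v dx − v(2) for all v ∈ V (Dirichlet at 0 absorbed into V; Neumann datum at x = 2 contributes the boundary term).
Substituting f(x) = x*(x + 2), the right-hand side is ∫_0^2 (x*(x + 2)) v dx − v(2).


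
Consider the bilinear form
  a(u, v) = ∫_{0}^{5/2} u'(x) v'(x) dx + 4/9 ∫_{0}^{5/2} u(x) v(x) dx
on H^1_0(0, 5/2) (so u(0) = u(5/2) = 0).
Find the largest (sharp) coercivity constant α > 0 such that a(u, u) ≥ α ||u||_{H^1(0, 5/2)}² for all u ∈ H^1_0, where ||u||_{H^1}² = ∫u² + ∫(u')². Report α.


α = 4*(25 + 9*π^2)/(9*(25 + 4*π^2))

Coercivity of a(·,·) on H^1_0(0, 5/2) means a(u, u) ≥ α ||u||_{H^1}² for every u ∈ H^1_0.
The interval has length L = 5/2, and Poincaré/coercivity depend only on L. Here a(u, u) = ∫(u')² + (4/9)·∫u².
Here 0 < c = 4/9 < 1. The condition a(u,u) ≥ α||u||_{H^1}² reads (1−α)∫(u')² ≥ (α−c)∫u². Any admissible α is ≤ 1 (rapidly oscillating u have ∫u²/∫(u')² → 0), and α = 1 would force 0 ≥ (1−c)∫u², impossible since c < 1; so 1−α > 0. By the sharp Poincaré inequality on H^1_0 of an interval of length L, ∫(u')² ≥ (π/L)²∫u² with equality for the first sine mode sin(π(x−x₀)/L) (x₀ the left endpoint), so the inequality holds for all u iff (1−α)(π/L)² ≥ α − c, i.e. α ≤ ((π/L)² + c)/((π/L)² + 1) = (1 + c(L/π)²)/(1 + (L/π)²). With (π/L)² = 4*π^2/25 and c = 4/9, the largest admissible constant is α = ((π/L)² + c)/((π/L)² + 1).
Simplifying, α = 4*(25 + 9*π^2)/(9*(25 + 4*π^2)).


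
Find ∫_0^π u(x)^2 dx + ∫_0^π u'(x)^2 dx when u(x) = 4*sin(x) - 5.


||u||_{H^1(0,π)}^2 = -80 + 41*π

u'(x) = 4*cos(x).
Expand u² and (u')² and integrate term by term on (0, π), using: for integers n ≥ 1, ∫_0^π sin²(nx) dx = ∫_0^π cos²(nx) dx = π/2; for n ≠ n', ∫_0^π sin(nx)sin(n'x) dx = ∫_0^π cos(nx)cos(n'x) dx = 0; and by product-to-sum, ∫_0^π sin(nx)cos(n'x) dx = ½∫_0^π [sin((n+n')x) + sin((n−n')x)] dx, which is 0 when n+n' is even and 2n/(n²−n'²) when n+n' is odd (it need not vanish on (0, π)). For the constant mode: ∫_0^π 1 dx = π, ∫_0^π cos(nx) dx = 0, ∫_0^π sin(nx) dx = (1−(−1)^n)/n.
  u² squared terms: (-5)²·∫1 dx = 25·π = 25*π;  (4)²·∫sin(x)² dx = 16·π/2 = 8*π.
  u² cross terms: 2·(-5)·(4)·∫1·sin(x) dx = -40·(2) = -80.
  So ∫_0^π u² dx = 25*π + 8*π − 80 = -80 + 33*π.
  (u')² squared terms: (4)²·∫cos(x)² dx = 16·π/2 = 8*π.
  So ∫_0^π (u')² dx = 8*π.
||u||_{H^1}^2 = (-80 + 33*π) + (8*π) = -80 + 41*π.


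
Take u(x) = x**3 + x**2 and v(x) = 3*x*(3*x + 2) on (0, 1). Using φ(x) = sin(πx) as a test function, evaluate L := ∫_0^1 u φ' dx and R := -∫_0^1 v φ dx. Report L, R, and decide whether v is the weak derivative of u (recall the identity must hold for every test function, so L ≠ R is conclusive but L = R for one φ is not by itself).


LHS = -5/π + 12/π^3, RHS = -15/π + 36/π^3. No, v is not the weak derivative of u.

u(x) = x**3 + x**2, classical derivative u'(x) = 3*x**2 + 2*x.
φ(x) = sin(πx), so φ'(x) = π*cos(π*x).
Note φ(0) = φ(1) = 0, so the boundary term u·φ vanishes.
LHS = ∫_0^1 u(x) φ'(x) dx = ∫_0^1 (π*x^3*cos(π*x) + π*x^2*cos(π*x)) dx. Term by term:
  ∫_0^1 π*x^2*cos(π*x) dx = -2/π;  ∫_0^1 π*x^3*cos(π*x) dx = -3/π + 12/π^3.
Sum: -2/π + -3/π + 12/π^3 = -5/π + 12/π^3.
So LHS = -5/π + 12/π^3.
∫_0^1 v(x) φ(x) dx = ∫_0^1 (9*x^2*sin(π*x) + 6*x*sin(π*x)) dx. Term by term:
  ∫_0^1 6*x*sin(π*x) dx = 6/π;  ∫_0^1 9*x^2*sin(π*x) dx = -36/π^3 + 9/π.
Sum: 6/π + -36/π^3 + 9/π = -36/π^3 + 15/π.
So RHS = -∫_0^1 v(x) φ(x) dx = -15/π + 36/π^3.
LHS − RHS = -24/π^3 + 10/π ≠ 0, so the identity fails.
(For a valid weak derivative the identity must hold for EVERY test function, in particular this one. The failure shows v is NOT the weak derivative of u.)
Correct weak derivative would be u'(x) = 3*x**2 + 2*x.


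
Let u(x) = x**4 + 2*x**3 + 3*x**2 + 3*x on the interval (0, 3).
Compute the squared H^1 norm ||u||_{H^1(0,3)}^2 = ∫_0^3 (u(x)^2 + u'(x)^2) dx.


||u||_{H^1}^2 = 209574/7

The H^1 norm (squared) on an interval (0, L) is
  ||u||_{H^1}^2 = ∫_0^L u(x)^2 dx + ∫_0^L u'(x)^2 dx.
Compute u'(x) = 4*x**3 + 6*x**2 + 6*x + 3.
Then u(x)^2 = x**8 + 4*x**7 + 10*x**6 + 18*x**5 + 21*x**4 + 18*x**3 + 9*x**2 and u'(x)^2 = 16*x**6 + 48*x**5 + 84*x**4 + 96*x**3 + 72*x**2 + 36*x + 9.
Integrate each monomial from 0 to 3 using ∫_0^3 c·x^n dx = c·3^(n+1)/(n+1):
  ∫_0^3 u(x)^2 dx = ∫_0^3 (x^8 + 4*x^7 + 10*x^6 + 18*x^5 + 21*x^4 + 18*x^3 + 9*x^2) dx. Term by term:
    ∫_0^3 x^8 dx = 2187;  ∫_0^3 4*x^7 dx = 6561/2;  ∫_0^3 10*x^6 dx = 21870/7;
    ∫_0^3 18*x^5 dx = 2187;  ∫_0^3 21*x^4 dx = 5103/5;  ∫_0^3 18*x^3 dx = 729/2;
    ∫_0^3 9*x^2 dx = 81.
  Sum: 2187 + 6561/2 + 21870/7 + 2187 + 5103/5 + 729/2 + 81 = 428571/35.
  ∫_0^3 u'(x)^2 dx = ∫_0^3 (16*x^6 + 48*x^5 + 84*x^4 + 96*x^3 + 72*x^2 + 36*x + 9) dx. Term by term:
    ∫_0^3 16*x^6 dx = 34992/7;  ∫_0^3 48*x^5 dx = 5832;  ∫_0^3 84*x^4 dx = 20412/5;
    ∫_0^3 96*x^3 dx = 1944;  ∫_0^3 72*x^2 dx = 648;  ∫_0^3 36*x dx = 162;
    ∫_0^3 9 dx = 27.
  Sum: 34992/7 + 5832 + 20412/5 + 1944 + 648 + 162 + 27 = 619299/35.
Adding: ||u||_{H^1}^2 = 428571/35 + 619299/35 = 209574/7.


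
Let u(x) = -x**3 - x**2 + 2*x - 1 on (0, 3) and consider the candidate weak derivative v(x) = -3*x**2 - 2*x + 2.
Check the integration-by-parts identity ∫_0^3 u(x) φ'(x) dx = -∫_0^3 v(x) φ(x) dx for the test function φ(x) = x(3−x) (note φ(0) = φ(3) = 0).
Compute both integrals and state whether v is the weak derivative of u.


LHS = 819/20, RHS = 819/20. Yes, v = u' weakly.

u(x) = -x**3 - x**2 + 2*x - 1, classical derivative u'(x) = -3*x**2 - 2*x + 2.
φ(x) = x(3−x), so φ'(x) = 3 - 2*x.
Note φ(0) = φ(3) = 0, so the boundary term u·φ vanishes.
LHS = ∫_0^3 u(x) φ'(x) dx = ∫_0^3 (2*x^4 - x^3 - 7*x^2 + 8*x - 3) dx. Term by term:
  ∫_0^3 2*x^4 dx = 486/5;  ∫_0^3 -x^3 dx = -81/4;  ∫_0^3 -7*x^2 dx = -63;
  ∫_0^3 8*x dx = 36;  ∫_0^3 -3 dx = -9.
Sum: 486/5 − 81/4 − 63 + 36 − 9 = 819/20.
So LHS = 819/20.
∫_0^3 v(x) φ(x) dx = ∫_0^3 (3*x^4 - 7*x^3 - 8*x^2 + 6*x) dx. Term by term:
  ∫_0^3 3*x^4 dx = 729/5;  ∫_0^3 -7*x^3 dx = -567/4;  ∫_0^3 -8*x^2 dx = -72;
  ∫_0^3 6*x dx = 27.
Sum: 729/5 − 567/4 − 72 + 27 = -819/20.
So RHS = -∫_0^3 v(x) φ(x) dx = 819/20.
LHS = RHS, so the identity holds for this test φ.
Moreover u is smooth here and v(x) = u'(x) = -3*x**2 - 2*x + 2 pointwise, so the identity holds for every test function. Hence v is the weak derivative of u.


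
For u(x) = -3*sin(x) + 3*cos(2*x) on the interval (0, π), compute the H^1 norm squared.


||u||_{H^1(0,π)}^2 = 60 + 63*π/2

u'(x) = -6*sin(2*x) - 3*cos(x).
Expand u² and (u')² and integrate term by term on (0, π), using: for integers n ≥ 1, ∫_0^π sin²(nx) dx = ∫_0^π cos²(nx) dx = π/2; for n ≠ n', ∫_0^π sin(nx)sin(n'x) dx = ∫_0^π cos(nx)cos(n'x) dx = 0; and by product-to-sum, ∫_0^π sin(nx)cos(n'x) dx = ½∫_0^π [sin((n+n')x) + sin((n−n')x)] dx, which is 0 when n+n' is even and 2n/(n²−n'²) when n+n' is odd (it need not vanish on (0, π)).
  u² squared terms: (-3)²·∫sin(x)² dx = 9·π/2 = 9*π/2;  (3)²·∫cos(2x)² dx = 9·π/2 = 9*π/2.
  u² cross terms: 2·(-3)·(3)·∫sin(x)·cos(2x) dx = -18·(-2/3) = 12.
  So ∫_0^π u² dx = 9*π/2 + 9*π/2 + 12 = 12 + 9*π.
  (u')² squared terms: (-6)²·∫sin(2x)² dx = 36·π/2 = 18*π;  (-3)²·∫cos(x)² dx = 9·π/2 = 9*π/2.
  (u')² cross terms: 2·(-6)·(-3)·∫sin(2x)·cos(x) dx = 36·(4/3) = 48.
  So ∫_0^π (u')² dx = 18*π + 9*π/2 + 48 = 48 + 45*π/2.
||u||_{H^1}^2 = (12 + 9*π) + (48 + 45*π/2) = 60 + 63*π/2.


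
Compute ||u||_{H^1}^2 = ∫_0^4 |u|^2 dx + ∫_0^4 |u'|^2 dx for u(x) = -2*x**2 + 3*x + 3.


||u||_{H^1}^2 = 5288/15

The H^1 norm (squared) on an interval (0, L) is
  ||u||_{H^1}^2 = ∫_0^L u(x)^2 dx + ∫_0^L u'(x)^2 dx.
Compute u'(x) = 3 - 4*x.
Then u(x)^2 = 4*x**4 - 12*x**3 - 3*x**2 + 18*x + 9 and u'(x)^2 = 16*x**2 - 24*x + 9.
Integrate each monomial from 0 to 4 using ∫_0^4 c·x^n dx = c·4^(n+1)/(n+1):
  ∫_0^4 u(x)^2 dx = ∫_0^4 (4*x^4 - 12*x^3 - 3*x^2 + 18*x + 9) dx. Term by term:
    ∫_0^4 4*x^4 dx = 4096/5;  ∫_0^4 -12*x^3 dx = -768;  ∫_0^4 -3*x^2 dx = -64;
    ∫_0^4 18*x dx = 144;  ∫_0^4 9 dx = 36.
  Sum: 4096/5 − 768 − 64 + 144 + 36 = 836/5.
  ∫_0^4 u'(x)^2 dx = ∫_0^4 (16*x^2 - 24*x + 9) dx. Term by term:
    ∫_0^4 16*x^2 dx = 1024/3;  ∫_0^4 -24*x dx = -192;  ∫_0^4 9 dx = 36.
  Sum: 1024/3 − 192 + 36 = 556/3.
Adding: ||u||_{H^1}^2 = 836/5 + 556/3 = 5288/15.


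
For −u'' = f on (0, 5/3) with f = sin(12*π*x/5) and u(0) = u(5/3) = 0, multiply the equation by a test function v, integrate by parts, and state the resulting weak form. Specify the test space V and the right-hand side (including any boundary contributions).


V = H^1_0(0, 5/3) (so v(0) = v(5/3) = 0); weak form: ∫_0^5/3 u'v' dx = ∫_0^5/3 (sin(12*π*x/5)) v dx for all v ∈ V.

Multiply both sides by a test function v and integrate from 0 to 5/3:
  ∫_0^5/3 −u''(x) v(x) dx = ∫_0^5/3 f(x) v(x) dx.
Integrate the LHS by parts once:
  ∫_0^5/3 −u'' v dx = −[u'(x) v(x)]_0^5/3 + ∫_0^5/3 u'(x) v'(x) dx.
Thus ∫_0^5/3 u'(x) v'(x) dx = ∫_0^5/3 f(x) v(x) dx + [u'(x) v(x)]_0^5/3.
Choose V so that boundary terms are either known or forced to vanish.
u is Dirichlet: u(0) = u(5/3) = 0. Let V = H^1_0(0, 5/3); then v(0) = v(5/3) = 0, and [u' v]_0^5/3 = 0.
Weak formulation: find u (satisfying any essential BC) such that ∫_0^5/3 u'(x) v'(x) dx = ∫_0^5/3 f v dx for all v ∈ V.
Substituting f(x) = sin(12*π*x/5), the right-hand side is ∫_0^5/3 (sin(12*π*x/5)) v dx.


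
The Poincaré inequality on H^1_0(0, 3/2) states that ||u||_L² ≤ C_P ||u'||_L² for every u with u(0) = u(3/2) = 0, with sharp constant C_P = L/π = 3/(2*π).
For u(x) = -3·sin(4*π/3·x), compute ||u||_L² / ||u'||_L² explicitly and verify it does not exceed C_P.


||u||_L² / ||u'||_L² = 3/(4*π) < C_P = 3/(2*π).

u(x) = -3·sin(4*π/3·x), so u'(x) = -4*π*cos(4*π*x/3).
Writing u(x) = A·sin(kπx/L) with A = -3 and k = 2, use ∫_0^L sin²(kπx/L) dx = L/2 and ∫_0^L cos²(kπx/L) dx = L/2.
u² = 9·sin²(4*π/3·x) and (u')² = 16*π^2·cos²(4*π/3·x), and each of sin², cos² integrates to L/2 = 3/4 over (0, 3/2).
∫_0^3/2 u² dx = 27/4, so ||u||_L² = 3*sqrt(3)/2.
∫_0^3/2 (u')² dx = 12*π^2, so ||u'||_L² = 2*sqrt(3)*π.
Ratio ||u||_L² / ||u'||_L² = 3/(4*π).
Sharp Poincaré constant on H^1_0(0, 3/2) is C_P = L/π = 3/(2*π), achieved by sin(2*π/3·x).
This is the k = 2 harmonic; the ratio L/(kπ) is strictly less than C_P = L/π, consistent with the sharp inequality ||u||_L² ≤ C_P ||u'||_L².


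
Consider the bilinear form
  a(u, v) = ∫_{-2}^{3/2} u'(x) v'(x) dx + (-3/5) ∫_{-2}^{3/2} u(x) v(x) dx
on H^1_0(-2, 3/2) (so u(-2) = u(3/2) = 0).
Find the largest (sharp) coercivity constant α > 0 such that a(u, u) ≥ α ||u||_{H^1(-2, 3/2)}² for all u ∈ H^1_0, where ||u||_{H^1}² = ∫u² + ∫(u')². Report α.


α = (-147 + 20*π^2)/(5*(4*π^2 + 49))

Coercivity of a(·,·) on H^1_0(-2, 3/2) means a(u, u) ≥ α ||u||_{H^1}² for every u ∈ H^1_0.
The interval has length L = 7/2, and Poincaré/coercivity depend only on L. Here a(u, u) = ∫(u')² + (-3/5)·∫u².
Here c = -3/5 < 0 with |c| < (π/L)² = 4*π^2/49, so coercivity still holds. The condition a(u,u) ≥ α||u||_{H^1}² reads (1−α)∫(u')² ≥ (α−c)∫u². Any admissible α is ≤ 1 (rapidly oscillating u have ∫u²/∫(u')² → 0), and α = 1 would force 0 ≥ (1−c)∫u², impossible since c < 1; so 1−α > 0. By the sharp Poincaré inequality on H^1_0 of an interval of length L, ∫(u')² ≥ (π/L)²∫u² with equality for the first sine mode sin(π(x−x₀)/L) (x₀ the left endpoint), so the inequality holds for all u iff (1−α)(π/L)² ≥ α − c, i.e. α ≤ ((π/L)² + c)/((π/L)² + 1) = (1 + c(L/π)²)/(1 + (L/π)²). (Direct route, valid since c ≤ 0: Poincaré gives c∫u² ≥ c(L/π)²∫(u')², so a(u,u) ≥ (1 + c(L/π)²)∫(u')², while ||u||_{H^1}² ≤ (1 + (L/π)²)∫(u')²; dividing yields the same α.) With (π/L)² = 4*π^2/49 and c = -3/5, the largest admissible constant is α = ((π/L)² + c)/((π/L)² + 1).
Simplifying, α = (-147 + 20*π^2)/(5*(4*π^2 + 49)).


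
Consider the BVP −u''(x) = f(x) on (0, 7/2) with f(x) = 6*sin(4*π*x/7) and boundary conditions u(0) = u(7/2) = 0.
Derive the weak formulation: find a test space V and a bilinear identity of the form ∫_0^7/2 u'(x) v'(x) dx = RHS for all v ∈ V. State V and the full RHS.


V = H^1_0(0, 7/2) (so v(0) = v(7/2) = 0); weak form: ∫_0^7/2 u'v' dx = ∫_0^7/2 (6*sin(4*π*x/7)) v dx for all v ∈ V.

Multiply both sides by a test function v and integrate from 0 to 7/2:
  ∫_0^7/2 −u''(x) v(x) dx = ∫_0^7/2 f(x) v(x) dx.
Integrate the LHS by parts once:
  ∫_0^7/2 −u'' v dx = −[u'(x) v(x)]_0^7/2 + ∫_0^7/2 u'(x) v'(x) dx.
Thus ∫_0^7/2 u'(x) v'(x) dx = ∫_0^7/2 f(x) v(x) dx + [u'(x) v(x)]_0^7/2.
Choose V so that boundary terms are either known or forced to vanish.
u is Dirichlet: u(0) = u(7/2) = 0. Let V = H^1_0(0, 7/2); then v(0) = v(7/2) = 0, and [u' v]_0^7/2 = 0.
Weak formulation: find u (satisfying any essential BC) such that ∫_0^7/2 u'(x) v'(x) dx = ∫_0^7/2 f v dx for all v ∈ V.
Substituting f(x) = 6*sin(4*π*x/7), the right-hand side is ∫_0^7/2 (6*sin(4*π*x/7)) v dx.


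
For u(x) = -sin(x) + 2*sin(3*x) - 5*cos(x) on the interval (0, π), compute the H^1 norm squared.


||u||_{H^1(0,π)}^2 = 46*π

u'(x) = 5*sin(x) - cos(x) + 6*cos(3*x).
Expand u² and (u')² and integrate term by term on (0, π), using: for integers n ≥ 1, ∫_0^π sin²(nx) dx = ∫_0^π cos²(nx) dx = π/2; for n ≠ n', ∫_0^π sin(nx)sin(n'x) dx = ∫_0^π cos(nx)cos(n'x) dx = 0; and by product-to-sum, ∫_0^π sin(nx)cos(n'x) dx = ½∫_0^π [sin((n+n')x) + sin((n−n')x)] dx, which is 0 when n+n' is even and 2n/(n²−n'²) when n+n' is odd (it need not vanish on (0, π)).
  u² squared terms: (-1)²·∫sin(x)² dx = 1·π/2 = π/2;  (-5)²·∫cos(x)² dx = 25·π/2 = 25*π/2;  (2)²·∫sin(3x)² dx = 4·π/2 = 2*π.
  u² cross terms: 2·(-1)·(-5)·∫sin(x)·cos(x) dx = 10·(0) = 0;  2·(-1)·(2)·∫sin(x)·sin(3x) dx = -4·(0) = 0;  2·(-5)·(2)·∫cos(x)·sin(3x) dx = -20·(0) = 0.
  So ∫_0^π u² dx = π/2 + 25*π/2 + 2*π + 0 + 0 + 0 = 15*π.
  (u')² squared terms: (-1)²·∫cos(x)² dx = 1·π/2 = π/2;  (5)²·∫sin(x)² dx = 25·π/2 = 25*π/2;  (6)²·∫cos(3x)² dx = 36·π/2 = 18*π.
  (u')² cross terms: 2·(-1)·(5)·∫cos(x)·sin(x) dx = -10·(0) = 0;  2·(-1)·(6)·∫cos(x)·cos(3x) dx = -12·(0) = 0;  2·(5)·(6)·∫sin(x)·cos(3x) dx = 60·(0) = 0.
  So ∫_0^π (u')² dx = π/2 + 25*π/2 + 18*π + 0 + 0 + 0 = 31*π.
||u||_{H^1}^2 = (15*π) + (31*π) = 46*π.


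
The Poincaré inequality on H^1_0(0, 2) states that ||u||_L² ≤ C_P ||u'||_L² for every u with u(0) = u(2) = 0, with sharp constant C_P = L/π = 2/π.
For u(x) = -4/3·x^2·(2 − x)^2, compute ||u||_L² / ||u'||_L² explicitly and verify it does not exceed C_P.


||u||_L² / ||u'||_L² = sqrt(3)/3 < C_P = 2/π.

u(x) = -4/3·x^2·(2 − x)^2, so u'(x) = 16*x*(-x^2 + 3*x - 2)/3.
u(x) = -4/3·x^2·(2 − x)^2 vanishes at x = 0 and x = 2, so u ∈ H^1_0(0, 2). Differentiate via the product rule and integrate the resulting polynomials term by term.
  ∫_0^2 u² dx = ∫_0^2 (16*x^8/9 - 128*x^7/9 + 128*x^6/3 - 512*x^5/9 + 256*x^4/9) dx. Term by term:
    ∫_0^2 16*x^8/9 dx = 8192/81;  ∫_0^2 -128*x^7/9 dx = -4096/9;  ∫_0^2 128*x^6/3 dx = 16384/21;
    ∫_0^2 -512*x^5/9 dx = -16384/27;  ∫_0^2 256*x^4/9 dx = 8192/45.
  Sum: 8192/81 − 4096/9 + 16384/21 − 16384/27 + 8192/45 = 4096/2835.
  ∫_0^2 (u')² dx = ∫_0^2 (256*x^6/9 - 512*x^5/3 + 3328*x^4/9 - 1024*x^3/3 + 1024*x^2/9) dx. Term by term:
    ∫_0^2 256*x^6/9 dx = 32768/63;  ∫_0^2 -512*x^5/3 dx = -16384/9;  ∫_0^2 3328*x^4/9 dx = 106496/45;
    ∫_0^2 -1024*x^3/3 dx = -4096/3;  ∫_0^2 1024*x^2/9 dx = 8192/27.
  Sum: 32768/63 − 16384/9 + 106496/45 − 4096/3 + 8192/27 = 4096/945.
∫_0^2 u² dx = 4096/2835, so ||u||_L² = 64*sqrt(35)/315.
∫_0^2 (u')² dx = 4096/945, so ||u'||_L² = 64*sqrt(105)/315.
Ratio ||u||_L² / ||u'||_L² = sqrt(3)/3.
Sharp Poincaré constant on H^1_0(0, 2) is C_P = L/π = 2/π, achieved by sin(π/2·x).
A polynomial bump cannot attain the sharp Poincaré constant (only the first sine eigenfunction does), so the ratio is strictly less than C_P, consistent with ||u||_L² ≤ C_P ||u'||_L².


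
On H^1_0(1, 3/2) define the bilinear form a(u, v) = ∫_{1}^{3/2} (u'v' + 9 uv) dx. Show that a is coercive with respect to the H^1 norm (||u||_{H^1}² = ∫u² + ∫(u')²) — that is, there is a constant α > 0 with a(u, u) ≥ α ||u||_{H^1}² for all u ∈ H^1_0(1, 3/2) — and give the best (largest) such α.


α = 1

Coercivity of a(·,·) on H^1_0(1, 3/2) means a(u, u) ≥ α ||u||_{H^1}² for every u ∈ H^1_0.
The interval has length L = 1/2, and Poincaré/coercivity depend only on L. Here a(u, u) = ∫(u')² + (9)·∫u².
Here c = 9 ≥ 1, so a(u,u) = ∫(u')² + c∫u² ≥ ∫(u')² + ∫u² = ||u||_{H^1}², i.e. α = 1 works. No larger α is possible: a(u,u) ≥ α||u||_{H^1}² means (1−α)∫(u')² ≥ (α−c)∫u², and for the modes u_n = sin(nπ(x−x₀)/L) (x₀ the left endpoint) one has ∫u_n²/∫(u_n')² = (L/(nπ))² → 0, so a(u_n,u_n)/||u_n||_{H^1}² → 1. Hence the optimal constant is α = 1.
Therefore α = 1.


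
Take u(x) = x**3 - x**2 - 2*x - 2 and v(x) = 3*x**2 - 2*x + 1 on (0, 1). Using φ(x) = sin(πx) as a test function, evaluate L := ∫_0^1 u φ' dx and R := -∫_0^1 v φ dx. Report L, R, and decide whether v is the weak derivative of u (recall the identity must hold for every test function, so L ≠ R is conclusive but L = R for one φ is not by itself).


LHS = 12/π^3 + 3/π, RHS = -3/π + 12/π^3. No, v is not the weak derivative of u.

u(x) = x**3 - x**2 - 2*x - 2, classical derivative u'(x) = 3*x**2 - 2*x - 2.
φ(x) = sin(πx), so φ'(x) = π*cos(π*x).
Note φ(0) = φ(1) = 0, so the boundary term u·φ vanishes.
LHS = ∫_0^1 u(x) φ'(x) dx = ∫_0^1 (π*x^3*cos(π*x) - π*x^2*cos(π*x) - 2*π*x*cos(π*x) - 2*π*cos(π*x)) dx. Term by term:
  ∫_0^1 -2*π*cos(π*x) dx = 0;  ∫_0^1 π*x^3*cos(π*x) dx = -3/π + 12/π^3;  ∫_0^1 -π*x^2*cos(π*x) dx = 2/π;
  ∫_0^1 -2*π*x*cos(π*x) dx = 4/π.
Sum: 0 + -3/π + 12/π^3 + 2/π + 4/π = 12/π^3 + 3/π.
So LHS = 12/π^3 + 3/π.
∫_0^1 v(x) φ(x) dx = ∫_0^1 (3*x^2*sin(π*x) - 2*x*sin(π*x) + sin(π*x)) dx. Term by term:
  ∫_0^1 -2*x*sin(π*x) dx = -2/π;  ∫_0^1 3*x^2*sin(π*x) dx = -12/π^3 + 3/π;  ∫_0^1 sin(π*x) dx = 2/π.
Sum: -2/π + -12/π^3 + 3/π + 2/π = -12/π^3 + 3/π.
So RHS = -∫_0^1 v(x) φ(x) dx = -3/π + 12/π^3.
LHS − RHS = 6/π ≠ 0, so the identity fails.
(For a valid weak derivative the identity must hold for EVERY test function, in particular this one. The failure shows v is NOT the weak derivative of u.)
Correct weak derivative would be u'(x) = 3*x**2 - 2*x - 2.


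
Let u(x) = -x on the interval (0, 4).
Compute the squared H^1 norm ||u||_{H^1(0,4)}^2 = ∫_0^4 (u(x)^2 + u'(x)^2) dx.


||u||_{H^1}^2 = 76/3

The H^1 norm (squared) on an interval (0, L) is
  ||u||_{H^1}^2 = ∫_0^L u(x)^2 dx + ∫_0^L u'(x)^2 dx.
Compute u'(x) = -1.
Then u(x)^2 = x**2 and u'(x)^2 = 1.
Integrate each monomial from 0 to 4 using ∫_0^4 c·x^n dx = c·4^(n+1)/(n+1):
  ∫_0^4 u(x)^2 dx = ∫_0^4 (x^2) dx. Term by term:
    ∫_0^4 x^2 dx = 64/3.
  ∫_0^4 u'(x)^2 dx = ∫_0^4 (1) dx. Term by term:
    ∫_0^4 1 dx = 4.
Adding: ||u||_{H^1}^2 = 64/3 + 4 = 76/3.


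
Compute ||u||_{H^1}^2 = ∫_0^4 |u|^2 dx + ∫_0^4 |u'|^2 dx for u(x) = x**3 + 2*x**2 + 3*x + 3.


||u||_{H^1}^2 = 463112/35

The H^1 norm (squared) on an interval (0, L) is
  ||u||_{H^1}^2 = ∫_0^L u(x)^2 dx + ∫_0^L u'(x)^2 dx.
Compute u'(x) = 3*x**2 + 4*x + 3.
Then u(x)^2 = x**6 + 4*x**5 + 10*x**4 + 18*x**3 + 21*x**2 + 18*x + 9 and u'(x)^2 = 9*x**4 + 24*x**3 + 34*x**2 + 24*x + 9.
Integrate each monomial from 0 to 4 using ∫_0^4 c·x^n dx = c·4^(n+1)/(n+1):
  ∫_0^4 u(x)^2 dx = ∫_0^4 (x^6 + 4*x^5 + 10*x^4 + 18*x^3 + 21*x^2 + 18*x + 9) dx. Term by term:
    ∫_0^4 x^6 dx = 16384/7;  ∫_0^4 4*x^5 dx = 8192/3;  ∫_0^4 10*x^4 dx = 2048;
    ∫_0^4 18*x^3 dx = 1152;  ∫_0^4 21*x^2 dx = 448;  ∫_0^4 18*x dx = 144;
    ∫_0^4 9 dx = 36.
  Sum: 16384/7 + 8192/3 + 2048 + 1152 + 448 + 144 + 36 = 186884/21.
  ∫_0^4 u'(x)^2 dx = ∫_0^4 (9*x^4 + 24*x^3 + 34*x^2 + 24*x + 9) dx. Term by term:
    ∫_0^4 9*x^4 dx = 9216/5;  ∫_0^4 24*x^3 dx = 1536;  ∫_0^4 34*x^2 dx = 2176/3;
    ∫_0^4 24*x dx = 192;  ∫_0^4 9 dx = 36.
  Sum: 9216/5 + 1536 + 2176/3 + 192 + 36 = 64988/15.
Adding: ||u||_{H^1}^2 = 186884/21 + 64988/15 = 463112/35.


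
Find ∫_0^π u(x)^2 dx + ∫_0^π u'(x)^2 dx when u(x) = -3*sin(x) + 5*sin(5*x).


||u||_{H^1(0,π)}^2 = 334*π

u'(x) = -3*cos(x) + 25*cos(5*x).
Expand u² and (u')² and integrate term by term on (0, π), using: for integers n ≥ 1, ∫_0^π sin²(nx) dx = ∫_0^π cos²(nx) dx = π/2; for n ≠ n', ∫_0^π sin(nx)sin(n'x) dx = ∫_0^π cos(nx)cos(n'x) dx = 0; and by product-to-sum, ∫_0^π sin(nx)cos(n'x) dx = ½∫_0^π [sin((n+n')x) + sin((n−n')x)] dx, which is 0 when n+n' is even and 2n/(n²−n'²) when n+n' is odd (it need not vanish on (0, π)).
  u² squared terms: (-3)²·∫sin(x)² dx = 9·π/2 = 9*π/2;  (5)²·∫sin(5x)² dx = 25·π/2 = 25*π/2.
  u² cross terms: 2·(-3)·(5)·∫sin(x)·sin(5x) dx = -30·(0) = 0.
  So ∫_0^π u² dx = 9*π/2 + 25*π/2 + 0 = 17*π.
  (u')² squared terms: (-3)²·∫cos(x)² dx = 9·π/2 = 9*π/2;  (25)²·∫cos(5x)² dx = 625·π/2 = 625*π/2.
  (u')² cross terms: 2·(-3)·(25)·∫cos(x)·cos(5x) dx = -150·(0) = 0.
  So ∫_0^π (u')² dx = 9*π/2 + 625*π/2 + 0 = 317*π.
||u||_{H^1}^2 = (17*π) + (317*π) = 334*π.


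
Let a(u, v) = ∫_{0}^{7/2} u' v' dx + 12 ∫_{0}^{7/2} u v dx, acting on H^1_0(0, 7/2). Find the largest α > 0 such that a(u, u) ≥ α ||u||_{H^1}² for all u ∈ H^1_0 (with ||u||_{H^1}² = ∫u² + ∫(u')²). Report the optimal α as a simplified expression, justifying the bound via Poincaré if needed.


α = 1

Coercivity of a(·,·) on H^1_0(0, 7/2) means a(u, u) ≥ α ||u||_{H^1}² for every u ∈ H^1_0.
The interval has length L = 7/2, and Poincaré/coercivity depend only on L. Here a(u, u) = ∫(u')² + (12)·∫u².
Here c = 12 ≥ 1, so a(u,u) = ∫(u')² + c∫u² ≥ ∫(u')² + ∫u² = ||u||_{H^1}², i.e. α = 1 works. No larger α is possible: a(u,u) ≥ α||u||_{H^1}² means (1−α)∫(u')² ≥ (α−c)∫u², and for the modes u_n = sin(nπ(x−x₀)/L) (x₀ the left endpoint) one has ∫u_n²/∫(u_n')² = (L/(nπ))² → 0, so a(u_n,u_n)/||u_n||_{H^1}² → 1. Hence the optimal constant is α = 1.
Therefore α = 1.


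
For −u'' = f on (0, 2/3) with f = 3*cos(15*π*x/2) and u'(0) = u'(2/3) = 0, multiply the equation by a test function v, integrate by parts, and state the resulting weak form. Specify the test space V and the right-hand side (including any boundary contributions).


V = H^1(0, 2/3) (no boundary constraint on v; u is determined up to an additive constant); weak form: ∫_0^2/3 u'v' dx = ∫_0^2/3 (3*cos(15*π*x/2)) v dx for all v ∈ V.

Multiply both sides by a test function v and integrate from 0 to 2/3:
  ∫_0^2/3 −u''(x) v(x) dx = ∫_0^2/3 f(x) v(x) dx.
Integrate the LHS by parts once:
  ∫_0^2/3 −u'' v dx = −[u'(x) v(x)]_0^2/3 + ∫_0^2/3 u'(x) v'(x) dx.
Thus ∫_0^2/3 u'(x) v'(x) dx = ∫_0^2/3 f(x) v(x) dx + [u'(x) v(x)]_0^2/3.
Choose V so that boundary terms are either known or forced to vanish.
u has homogeneous Neumann: u'(0) = u'(2/3) = 0. So [u' v]_0^2/3 = 0·v(2/3) − 0·v(0) = 0 for any v; take V = H^1(0, 2/3).
Weak formulation: find u (satisfying any essential BC) such that ∫_0^2/3 u'(x) v'(x) dx = ∫_0^2/3 f v dx for all v ∈ V (homogeneous Neumann, so boundary terms vanish).
Substituting f(x) = 3*cos(15*π*x/2), the right-hand side is ∫_0^2/3 (3*cos(15*π*x/2)) v dx.
Compatibility check (pure Neumann): taking v ≡ 1 ∈ V gives 0 = ∫_0^2/3 f dx + (0) − (0), i.e. ∫_0^2/3 f dx must equal u'(0) − u'(2/3) = 0. Indeed ∫_0^2/3 (3*cos(15*π*x/2)) dx = 0, so the data are compatible. The solution is then unique only up to an additive constant (fix it e.g. by requiring ∫_0^2/3 u dx = 0).


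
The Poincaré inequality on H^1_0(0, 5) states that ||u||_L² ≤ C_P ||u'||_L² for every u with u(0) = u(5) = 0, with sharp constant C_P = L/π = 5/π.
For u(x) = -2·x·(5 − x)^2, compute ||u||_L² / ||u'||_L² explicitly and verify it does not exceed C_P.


||u||_L² / ||u'||_L² = 5*sqrt(14)/14 < C_P = 5/π.

u(x) = -2·x·(5 − x)^2, so u'(x) = 2*(5 - 3*x)*(x - 5).
u(x) = -2·x·(5 − x)^2 vanishes at x = 0 and x = 5, so u ∈ H^1_0(0, 5). Differentiate via the product rule and integrate the resulting polynomials term by term.
  ∫_0^5 u² dx = ∫_0^5 (4*x^6 - 80*x^5 + 600*x^4 - 2000*x^3 + 2500*x^2) dx. Term by term:
    ∫_0^5 4*x^6 dx = 312500/7;  ∫_0^5 -80*x^5 dx = -625000/3;  ∫_0^5 600*x^4 dx = 375000;
    ∫_0^5 -2000*x^3 dx = -312500;  ∫_0^5 2500*x^2 dx = 312500/3.
  Sum: 312500/7 − 625000/3 + 375000 − 312500 + 312500/3 = 62500/21.
  ∫_0^5 (u')² dx = ∫_0^5 (36*x^4 - 480*x^3 + 2200*x^2 - 4000*x + 2500) dx. Term by term:
    ∫_0^5 36*x^4 dx = 22500;  ∫_0^5 -480*x^3 dx = -75000;  ∫_0^5 2200*x^2 dx = 275000/3;
    ∫_0^5 -4000*x dx = -50000;  ∫_0^5 2500 dx = 12500.
  Sum: 22500 − 75000 + 275000/3 − 50000 + 12500 = 5000/3.
∫_0^5 u² dx = 62500/21, so ||u||_L² = 250*sqrt(21)/21.
∫_0^5 (u')² dx = 5000/3, so ||u'||_L² = 50*sqrt(6)/3.
Ratio ||u||_L² / ||u'||_L² = 5*sqrt(14)/14.
Sharp Poincaré constant on H^1_0(0, 5) is C_P = L/π = 5/π, achieved by sin(π/5·x).
A polynomial bump cannot attain the sharp Poincaré constant (only the first sine eigenfunction does), so the ratio is strictly less than C_P, consistent with ||u||_L² ≤ C_P ||u'||_L².


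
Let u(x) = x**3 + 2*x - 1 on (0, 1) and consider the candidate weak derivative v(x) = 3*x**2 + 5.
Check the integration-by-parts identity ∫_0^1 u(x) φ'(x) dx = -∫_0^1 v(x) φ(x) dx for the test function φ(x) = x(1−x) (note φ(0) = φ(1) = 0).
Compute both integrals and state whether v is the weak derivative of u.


LHS = -29/60, RHS = -59/60. No, v is not the weak derivative of u.

u(x) = x**3 + 2*x - 1, classical derivative u'(x) = 3*x**2 + 2.
φ(x) = x(1−x), so φ'(x) = 1 - 2*x.
Note φ(0) = φ(1) = 0, so the boundary term u·φ vanishes.
LHS = ∫_0^1 u(x) φ'(x) dx = ∫_0^1 (-2*x^4 + x^3 - 4*x^2 + 4*x - 1) dx. Term by term:
  ∫_0^1 -2*x^4 dx = -2/5;  ∫_0^1 x^3 dx = 1/4;  ∫_0^1 -4*x^2 dx = -4/3;
  ∫_0^1 4*x dx = 2;  ∫_0^1 -1 dx = -1.
Sum: -2/5 + 1/4 − 4/3 + 2 − 1 = -29/60.
So LHS = -29/60.
∫_0^1 v(x) φ(x) dx = ∫_0^1 (-3*x^4 + 3*x^3 - 5*x^2 + 5*x) dx. Term by term:
  ∫_0^1 -3*x^4 dx = -3/5;  ∫_0^1 3*x^3 dx = 3/4;  ∫_0^1 -5*x^2 dx = -5/3;
  ∫_0^1 5*x dx = 5/2.
Sum: -3/5 + 3/4 − 5/3 + 5/2 = 59/60.
So RHS = -∫_0^1 v(x) φ(x) dx = -59/60.
LHS − RHS = 1/2 ≠ 0, so the identity fails.
(For a valid weak derivative the identity must hold for EVERY test function, in particular this one. The failure shows v is NOT the weak derivative of u.)
Correct weak derivative would be u'(x) = 3*x**2 + 2.


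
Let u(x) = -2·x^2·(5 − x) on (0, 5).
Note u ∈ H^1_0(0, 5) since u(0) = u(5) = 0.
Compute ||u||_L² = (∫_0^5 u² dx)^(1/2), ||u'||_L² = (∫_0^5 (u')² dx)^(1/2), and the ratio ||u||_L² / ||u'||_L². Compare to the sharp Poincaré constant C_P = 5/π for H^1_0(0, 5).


||u||_L² / ||u'||_L² = 5*sqrt(14)/14 < C_P = 5/π.

u(x) = -2·x^2·(5 − x), so u'(x) = 2*x*(3*x - 10).
u(x) = -2·x^2·(5 − x) vanishes at x = 0 and x = 5, so u ∈ H^1_0(0, 5). Differentiate via the product rule and integrate the resulting polynomials term by term.
  ∫_0^5 u² dx = ∫_0^5 (4*x^6 - 40*x^5 + 100*x^4) dx. Term by term:
    ∫_0^5 4*x^6 dx = 312500/7;  ∫_0^5 -40*x^5 dx = -312500/3;  ∫_0^5 100*x^4 dx = 62500.
  Sum: 312500/7 − 312500/3 + 62500 = 62500/21.
  ∫_0^5 (u')² dx = ∫_0^5 (36*x^4 - 240*x^3 + 400*x^2) dx. Term by term:
    ∫_0^5 36*x^4 dx = 22500;  ∫_0^5 -240*x^3 dx = -37500;  ∫_0^5 400*x^2 dx = 50000/3.
  Sum: 22500 − 37500 + 50000/3 = 5000/3.
∫_0^5 u² dx = 62500/21, so ||u||_L² = 250*sqrt(21)/21.
∫_0^5 (u')² dx = 5000/3, so ||u'||_L² = 50*sqrt(6)/3.
Ratio ||u||_L² / ||u'||_L² = 5*sqrt(14)/14.
Sharp Poincaré constant on H^1_0(0, 5) is C_P = L/π = 5/π, achieved by sin(π/5·x).
A polynomial bump cannot attain the sharp Poincaré constant (only the first sine eigenfunction does), so the ratio is strictly less than C_P, consistent with ||u||_L² ≤ C_P ||u'||_L².
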